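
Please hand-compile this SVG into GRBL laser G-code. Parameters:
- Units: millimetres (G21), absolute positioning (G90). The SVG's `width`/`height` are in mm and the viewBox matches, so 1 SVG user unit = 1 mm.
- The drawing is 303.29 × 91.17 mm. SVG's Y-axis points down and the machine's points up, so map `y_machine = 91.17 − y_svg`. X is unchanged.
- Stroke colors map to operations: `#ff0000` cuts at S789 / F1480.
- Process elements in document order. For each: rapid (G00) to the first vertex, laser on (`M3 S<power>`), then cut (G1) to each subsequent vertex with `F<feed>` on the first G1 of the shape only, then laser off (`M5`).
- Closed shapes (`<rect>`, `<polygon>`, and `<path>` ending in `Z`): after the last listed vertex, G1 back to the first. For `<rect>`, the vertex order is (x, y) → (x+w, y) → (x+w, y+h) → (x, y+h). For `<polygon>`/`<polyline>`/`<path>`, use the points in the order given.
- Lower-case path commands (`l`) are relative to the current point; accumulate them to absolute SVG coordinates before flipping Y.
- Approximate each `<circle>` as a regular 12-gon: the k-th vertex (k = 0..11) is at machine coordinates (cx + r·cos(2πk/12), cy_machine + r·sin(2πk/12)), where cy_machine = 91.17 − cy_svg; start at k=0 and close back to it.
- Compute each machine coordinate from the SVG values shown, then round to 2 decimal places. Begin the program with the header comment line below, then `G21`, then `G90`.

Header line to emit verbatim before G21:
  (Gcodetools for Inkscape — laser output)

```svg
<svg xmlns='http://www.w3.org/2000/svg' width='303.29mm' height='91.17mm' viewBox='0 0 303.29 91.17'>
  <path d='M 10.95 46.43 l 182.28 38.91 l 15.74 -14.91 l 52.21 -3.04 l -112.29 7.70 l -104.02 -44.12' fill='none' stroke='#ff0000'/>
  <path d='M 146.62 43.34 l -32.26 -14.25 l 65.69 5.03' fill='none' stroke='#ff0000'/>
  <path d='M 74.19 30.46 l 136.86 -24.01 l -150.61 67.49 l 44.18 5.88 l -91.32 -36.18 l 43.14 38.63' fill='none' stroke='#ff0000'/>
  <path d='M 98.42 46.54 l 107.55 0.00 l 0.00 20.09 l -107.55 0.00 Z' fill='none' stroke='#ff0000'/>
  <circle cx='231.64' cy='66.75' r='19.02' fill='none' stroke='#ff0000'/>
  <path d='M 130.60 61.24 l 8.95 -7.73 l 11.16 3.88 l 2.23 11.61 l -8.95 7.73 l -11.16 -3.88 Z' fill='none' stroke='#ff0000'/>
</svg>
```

(Gcodetools for Inkscape — laser output)
G21
G90
G00 X10.95 Y44.74
M3 S789
G1 X193.23 Y5.83 F1480
G1 X208.97 Y20.74
G1 X261.18 Y23.78
G1 X148.89 Y16.08
G1 X44.87 Y60.20
M5
G00 X146.62 Y47.83
M3 S789
G1 X114.36 Y62.08 F1480
G1 X180.05 Y57.05
M5
G00 X74.19 Y60.71
M3 S789
G1 X211.05 Y84.72 F1480
G1 X60.44 Y17.23
G1 X104.62 Y11.35
G1 X13.30 Y47.53
G1 X56.44 Y8.90
M5
G00 X98.42 Y44.63
M3 S789
G1 X205.97 Y44.63 F1480
G1 X205.97 Y24.54
G1 X98.42 Y24.54
G1 X98.42 Y44.63
M5
G00 X250.66 Y24.42
M3 S789
G1 X248.11 Y33.93 F1480
G1 X241.15 Y40.89
G1 X231.64 Y43.44
G1 X222.13 Y40.89
G1 X215.17 Y33.93
G1 X212.62 Y24.42
G1 X215.17 Y14.91
G1 X222.13 Y7.95
G1 X231.64 Y5.40
G1 X241.15 Y7.95
G1 X248.11 Y14.91
G1 X250.66 Y24.42
M5
G00 X130.60 Y29.93
M3 S789
G1 X139.55 Y37.66 F1480
G1 X150.71 Y33.78
G1 X152.94 Y22.17
G1 X143.99 Y14.44
G1 X132.83 Y18.32
G1 X130.60 Y29.93
M5

1 u = 1 mm; y_m = 91.17 − y.

[1] `<path>` open polyline, #ff0000→cut S789 F1480: (10.95,44.74) → (193.23,5.83) → (208.97,20.74) → (261.18,23.78) → (148.89,16.08) → (44.87,60.20)

[2] `<path>` open polyline, #ff0000→cut S789 F1480: (146.62,47.83) → (114.36,62.08) → (180.05,57.05)

[3] `<path>` open polyline, #ff0000→cut S789 F1480: (74.19,60.71) → (211.05,84.72) → (60.44,17.23) → (104.62,11.35) → (13.30,47.53) → (56.44,8.90)

[4] `<path>` rectangle, #ff0000→cut S789 F1480: (98.42,44.63) → (205.97,44.63) → (205.97,24.54) → (98.42,24.54) → (98.42,44.63) (closed)

[5] `<circle>` circle, #ff0000→cut S789 F1480: (250.66,24.42) → (248.11,33.93) → (241.15,40.89) → (231.64,43.44) → (222.13,40.89) → (215.17,33.93) → (212.62,24.42) → (215.17,14.91) → (222.13,7.95) → (231.64,5.40) → (241.15,7.95) → (248.11,14.91) → (250.66,24.42) (closed)

[6] `<path>` regular polygon, #ff0000→cut S789 F1480: (130.60,29.93) → (139.55,37.66) → (150.71,33.78) → (152.94,22.17) → (143.99,14.44) → (132.83,18.32) → (130.60,29.93) (closed)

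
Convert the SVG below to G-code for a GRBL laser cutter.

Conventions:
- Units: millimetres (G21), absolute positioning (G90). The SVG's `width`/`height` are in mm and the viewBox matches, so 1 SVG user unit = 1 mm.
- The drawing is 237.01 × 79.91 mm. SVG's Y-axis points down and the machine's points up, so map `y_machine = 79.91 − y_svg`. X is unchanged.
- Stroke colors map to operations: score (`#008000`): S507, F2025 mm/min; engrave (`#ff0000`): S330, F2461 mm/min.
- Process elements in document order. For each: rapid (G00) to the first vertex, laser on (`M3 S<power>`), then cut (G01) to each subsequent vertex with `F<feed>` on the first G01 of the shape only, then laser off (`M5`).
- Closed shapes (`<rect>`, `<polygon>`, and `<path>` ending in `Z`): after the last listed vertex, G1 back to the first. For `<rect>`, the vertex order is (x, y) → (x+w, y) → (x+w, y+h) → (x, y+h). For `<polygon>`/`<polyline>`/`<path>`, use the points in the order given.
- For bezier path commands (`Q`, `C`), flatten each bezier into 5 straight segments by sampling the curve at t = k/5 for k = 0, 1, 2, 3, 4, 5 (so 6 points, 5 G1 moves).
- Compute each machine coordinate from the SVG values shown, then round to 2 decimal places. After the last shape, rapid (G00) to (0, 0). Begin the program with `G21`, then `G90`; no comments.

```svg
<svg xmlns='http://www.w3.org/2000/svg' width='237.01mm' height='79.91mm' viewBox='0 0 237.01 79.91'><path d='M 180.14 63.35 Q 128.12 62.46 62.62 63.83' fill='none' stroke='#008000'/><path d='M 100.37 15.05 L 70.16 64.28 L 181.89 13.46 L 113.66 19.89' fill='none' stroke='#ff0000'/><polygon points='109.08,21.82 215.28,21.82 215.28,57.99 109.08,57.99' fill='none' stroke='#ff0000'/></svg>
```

G21
G90
G00 X180.14 Y16.56
M3 S507
G01 X158.79 Y16.83 F2025
G01 X136.37 Y16.91
G01 X112.86 Y16.81
G01 X88.28 Y16.54
G01 X62.62 Y16.08
M5
G00 X100.37 Y64.86
M3 S330
G01 X70.16 Y15.63 F2461
G01 X181.89 Y66.45
G01 X113.66 Y60.02
M5
G00 X109.08 Y58.09
M3 S330
G01 X215.28 Y58.09 F2461
G01 X215.28 Y21.92
G01 X109.08 Y21.92
G01 X109.08 Y58.09
M5
G00 X0.00 Y0.00

1 u = 1 mm; y_m = 79.91 − y.

[1] `<path>` quadratic bezier, #008000→score S507 F2025: (180.14,16.56) → (158.79,16.83) → (136.37,16.91) → (112.86,16.81) → (88.28,16.54) → (62.62,16.08)

[2] `<path>` open polyline, #ff0000→engrave S330 F2461: (100.37,64.86) → (70.16,15.63) → (181.89,66.45) → (113.66,60.02)

[3] `<polygon>` rectangle, #ff0000→engrave S330 F2461: (109.08,58.09) → (215.28,58.09) → (215.28,21.92) → (109.08,21.92) → (109.08,58.09) (closed)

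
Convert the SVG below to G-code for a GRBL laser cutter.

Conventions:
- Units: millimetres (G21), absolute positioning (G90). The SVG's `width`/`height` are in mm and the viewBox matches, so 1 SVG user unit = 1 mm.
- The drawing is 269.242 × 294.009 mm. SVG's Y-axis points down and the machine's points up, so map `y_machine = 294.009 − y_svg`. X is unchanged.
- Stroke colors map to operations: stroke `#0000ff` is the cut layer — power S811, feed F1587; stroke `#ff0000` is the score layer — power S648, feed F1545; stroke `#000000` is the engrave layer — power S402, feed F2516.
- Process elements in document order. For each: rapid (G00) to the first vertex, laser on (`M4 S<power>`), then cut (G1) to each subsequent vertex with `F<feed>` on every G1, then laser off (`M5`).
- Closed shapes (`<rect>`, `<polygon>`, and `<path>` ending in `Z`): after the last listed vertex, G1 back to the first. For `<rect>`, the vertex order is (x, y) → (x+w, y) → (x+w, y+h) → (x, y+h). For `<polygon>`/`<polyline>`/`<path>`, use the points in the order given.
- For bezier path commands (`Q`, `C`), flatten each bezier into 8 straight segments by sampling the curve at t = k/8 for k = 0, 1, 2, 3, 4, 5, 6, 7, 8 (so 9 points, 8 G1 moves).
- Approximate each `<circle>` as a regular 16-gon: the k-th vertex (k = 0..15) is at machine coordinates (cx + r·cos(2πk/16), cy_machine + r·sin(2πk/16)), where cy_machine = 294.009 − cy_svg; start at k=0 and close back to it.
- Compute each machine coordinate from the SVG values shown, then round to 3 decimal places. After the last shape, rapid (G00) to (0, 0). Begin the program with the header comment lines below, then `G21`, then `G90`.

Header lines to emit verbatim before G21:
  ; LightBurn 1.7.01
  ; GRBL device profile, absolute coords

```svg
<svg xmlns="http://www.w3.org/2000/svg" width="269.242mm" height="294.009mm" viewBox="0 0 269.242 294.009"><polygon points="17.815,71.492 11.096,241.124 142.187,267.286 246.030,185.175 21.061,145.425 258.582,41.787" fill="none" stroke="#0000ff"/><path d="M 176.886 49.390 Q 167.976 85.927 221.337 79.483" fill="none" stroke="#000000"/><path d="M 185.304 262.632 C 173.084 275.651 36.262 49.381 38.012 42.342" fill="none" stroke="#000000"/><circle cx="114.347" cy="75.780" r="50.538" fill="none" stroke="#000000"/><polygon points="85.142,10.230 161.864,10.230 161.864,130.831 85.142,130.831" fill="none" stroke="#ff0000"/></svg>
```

; LightBurn 1.7.01
; GRBL device profile, absolute coords
G21
G90
G00 X17.815 Y222.517
M4 S811
G1 X11.096 Y52.885 F1587
G1 X142.187 Y26.723 F1587
G1 X246.030 Y108.834 F1587
G1 X21.061 Y148.584 F1587
G1 X258.582 Y252.222 F1587
G1 X17.815 Y222.517 F1587
M5
G00 X176.886 Y244.619
M4 S402
G1 X175.631 Y236.156 F2516
G1 X176.323 Y229.037 F2516
G1 X178.960 Y223.260 F2516
G1 X183.544 Y218.827 F2516
G1 X190.073 Y215.737 F2516
G1 X198.548 Y213.990 F2516
G1 X208.970 Y213.587 F2516
G1 X221.337 Y214.526 F2516
M5
G00 X185.304 Y31.377
M4 S402
G1 X175.395 Y36.816 F2516
G1 X156.888 Y59.315 F2516
G1 X132.868 Y93.501 F2516
G1 X106.419 Y134.000 F2516
G1 X80.625 Y175.440 F2516
G1 X58.570 Y212.446 F2516
G1 X43.337 Y239.646 F2516
G1 X38.012 Y251.667 F2516
M5
G00 X164.885 Y218.229
M4 S402
G1 X161.038 Y237.569 F2516
G1 X150.083 Y253.965 F2516
G1 X133.687 Y264.920 F2516
G1 X114.347 Y268.767 F2516
G1 X95.007 Y264.920 F2516
G1 X78.611 Y253.965 F2516
G1 X67.656 Y237.569 F2516
G1 X63.809 Y218.229 F2516
G1 X67.656 Y198.889 F2516
G1 X78.611 Y182.493 F2516
G1 X95.007 Y171.538 F2516
G1 X114.347 Y167.691 F2516
G1 X133.687 Y171.538 F2516
G1 X150.083 Y182.493 F2516
G1 X161.038 Y198.889 F2516
G1 X164.885 Y218.229 F2516
M5
G00 X85.142 Y283.779
M4 S648
G1 X161.864 Y283.779 F1545
G1 X161.864 Y163.178 F1545
G1 X85.142 Y163.178 F1545
G1 X85.142 Y283.779 F1545
M5
G00 X0.000 Y0.000

1 u = 1 mm; y_m = 294.009 − y.

[1] `<polygon>` closed polygon, #0000ff→cut S811 F1587: (17.815,222.517) → (11.096,52.885) → (142.187,26.723) → (246.030,108.834) → (21.061,148.584) → (258.582,252.222) → (17.815,222.517) (closed)

[2] `<path>` quadratic bezier, #000000→engrave S402 F2516: (176.886,244.619) → (175.631,236.156) → (176.323,229.037) → (178.960,223.260) → (183.544,218.827) → (190.073,215.737) → (198.548,213.990) → (208.970,213.587) → (221.337,214.526)

[3] `<path>` cubic bezier, #000000→engrave S402 F2516: (185.304,31.377) → (175.395,36.816) → (156.888,59.315) → (132.868,93.501) → (106.419,134.000) → (80.625,175.440) → (58.570,212.446) → (43.337,239.646) → (38.012,251.667)

[4] `<circle>` circle, #000000→engrave S402 F2516: (164.885,218.229) → (161.038,237.569) → (150.083,253.965) → (133.687,264.920) → (114.347,268.767) → (95.007,264.920) → (78.611,253.965) → (67.656,237.569) → (63.809,218.229) → (67.656,198.889) → (78.611,182.493) → (95.007,171.538) → (114.347,167.691) → (133.687,171.538) → (150.083,182.493) → (161.038,198.889) → (164.885,218.229) (closed)

[5] `<polygon>` rectangle, #ff0000→score S648 F1545: (85.142,283.779) → (161.864,283.779) → (161.864,163.178) → (85.142,163.178) → (85.142,283.779) (closed)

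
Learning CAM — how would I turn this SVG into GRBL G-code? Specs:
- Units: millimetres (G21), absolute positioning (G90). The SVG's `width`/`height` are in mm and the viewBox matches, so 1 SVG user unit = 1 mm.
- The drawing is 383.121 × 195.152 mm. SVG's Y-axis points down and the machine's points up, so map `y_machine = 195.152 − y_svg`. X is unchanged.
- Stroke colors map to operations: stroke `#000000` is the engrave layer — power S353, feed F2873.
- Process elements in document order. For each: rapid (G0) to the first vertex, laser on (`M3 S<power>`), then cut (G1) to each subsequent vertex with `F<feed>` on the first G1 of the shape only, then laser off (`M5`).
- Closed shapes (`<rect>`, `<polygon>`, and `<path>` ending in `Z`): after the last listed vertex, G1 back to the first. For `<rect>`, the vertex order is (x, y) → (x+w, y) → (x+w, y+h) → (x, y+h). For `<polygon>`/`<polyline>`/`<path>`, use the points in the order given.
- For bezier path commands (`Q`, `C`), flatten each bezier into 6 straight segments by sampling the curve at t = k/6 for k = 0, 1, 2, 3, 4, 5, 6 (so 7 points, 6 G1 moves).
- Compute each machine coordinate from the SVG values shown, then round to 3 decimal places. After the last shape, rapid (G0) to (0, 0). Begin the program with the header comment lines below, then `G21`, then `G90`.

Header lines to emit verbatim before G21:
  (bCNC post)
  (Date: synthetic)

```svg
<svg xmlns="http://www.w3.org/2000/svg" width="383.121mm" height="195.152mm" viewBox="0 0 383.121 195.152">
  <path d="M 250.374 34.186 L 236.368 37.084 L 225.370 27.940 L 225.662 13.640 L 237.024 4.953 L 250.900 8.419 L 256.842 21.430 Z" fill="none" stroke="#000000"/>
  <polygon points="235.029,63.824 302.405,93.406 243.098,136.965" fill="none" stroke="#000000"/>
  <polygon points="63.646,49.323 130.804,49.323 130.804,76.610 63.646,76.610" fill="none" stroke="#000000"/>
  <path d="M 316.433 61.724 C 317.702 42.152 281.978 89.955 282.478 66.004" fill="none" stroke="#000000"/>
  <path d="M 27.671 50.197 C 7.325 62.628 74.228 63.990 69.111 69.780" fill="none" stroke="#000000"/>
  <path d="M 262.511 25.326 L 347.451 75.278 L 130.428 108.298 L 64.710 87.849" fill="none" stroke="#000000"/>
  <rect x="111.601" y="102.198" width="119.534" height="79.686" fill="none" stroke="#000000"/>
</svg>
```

viewBox `0 0 383.121 195.152` with mm width/height → 1 unit = 1 mm. Flip: y_m = 195.152 − y_svg.

**Shape 1** — `<path>` regular polygon, stroke `#000000` → engrave (S353, F2873). Machine vertices: (250.374,160.966) → (236.368,158.068) → (225.370,167.212) → (225.662,181.512) → (237.024,190.199) → (250.900,186.733) → (256.842,173.722) → (250.374,160.966). Closed: final G1 returns to the first vertex.

**Shape 2** — `<polygon>` regular polygon, stroke `#000000` → engrave (S353, F2873). Machine vertices: (235.029,131.328) → (302.405,101.746) → (243.098,58.187) → (235.029,131.328). Closed: final G1 returns to the first vertex.

**Shape 3** — `<polygon>` rectangle, stroke `#000000` → engrave (S353, F2873). Machine vertices: (63.646,145.829) → (130.804,145.829) → (130.804,118.542) → (63.646,118.542) → (63.646,145.829). Closed: final G1 returns to the first vertex.

**Shape 4** — `<path>` cubic bezier, stroke `#000000` → engrave (S353, F2873). Control points (SVG): P0=(316.433,61.724), P1=(317.702,42.152), P2=(281.978,89.955), P3=(282.478,66.004); sampled at t=k/6. Machine vertices: (316.433,133.428) → (314.324,138.244) → (308.083,135.695) → (299.744,129.646) → (291.341,123.962) → (284.908,122.508) → (282.478,129.148). Open path.

**Shape 5** — `<path>` cubic bezier, stroke `#000000` → engrave (S353, F2873). Control points (SVG): P0=(27.671,50.197), P1=(7.325,62.628), P2=(74.228,63.990), P3=(69.111,69.780); sampled at t=k/6. Machine vertices: (27.671,144.955) → (24.031,139.590) → (30.509,135.640) → (42.680,132.673) → (56.120,130.260) → (66.405,127.970) → (69.111,125.372). Open path.

**Shape 6** — `<path>` open polyline, stroke `#000000` → engrave (S353, F2873). Machine vertices: (262.511,169.826) → (347.451,119.874) → (130.428,86.854) → (64.710,107.303). Open path.

**Shape 7** — `<rect>` rectangle, stroke `#000000` → engrave (S353, F2873). Machine vertices: (111.601,92.954) → (231.135,92.954) → (231.135,13.268) → (111.601,13.268) → (111.601,92.954). Closed: final G1 returns to the first vertex.

(bCNC post)
(Date: synthetic)
G21
G90
G0 X250.374 Y160.966
M3 S353
G1 X236.368 Y158.068 F2873
G1 X225.370 Y167.212
G1 X225.662 Y181.512
G1 X237.024 Y190.199
G1 X250.900 Y186.733
G1 X256.842 Y173.722
G1 X250.374 Y160.966
M5
G0 X235.029 Y131.328
M3 S353
G1 X302.405 Y101.746 F2873
G1 X243.098 Y58.187
G1 X235.029 Y131.328
M5
G0 X63.646 Y145.829
M3 S353
G1 X130.804 Y145.829 F2873
G1 X130.804 Y118.542
G1 X63.646 Y118.542
G1 X63.646 Y145.829
M5
G0 X316.433 Y133.428
M3 S353
G1 X314.324 Y138.244 F2873
G1 X308.083 Y135.695
G1 X299.744 Y129.646
G1 X291.341 Y123.962
G1 X284.908 Y122.508
G1 X282.478 Y129.148
M5
G0 X27.671 Y144.955
M3 S353
G1 X24.031 Y139.590 F2873
G1 X30.509 Y135.640
G1 X42.680 Y132.673
G1 X56.120 Y130.260
G1 X66.405 Y127.970
G1 X69.111 Y125.372
M5
G0 X262.511 Y169.826
M3 S353
G1 X347.451 Y119.874 F2873
G1 X130.428 Y86.854
G1 X64.710 Y107.303
M5
G0 X111.601 Y92.954
M3 S353
G1 X231.135 Y92.954 F2873
G1 X231.135 Y13.268
G1 X111.601 Y13.268
G1 X111.601 Y92.954
M5
G0 X0.000 Y0.000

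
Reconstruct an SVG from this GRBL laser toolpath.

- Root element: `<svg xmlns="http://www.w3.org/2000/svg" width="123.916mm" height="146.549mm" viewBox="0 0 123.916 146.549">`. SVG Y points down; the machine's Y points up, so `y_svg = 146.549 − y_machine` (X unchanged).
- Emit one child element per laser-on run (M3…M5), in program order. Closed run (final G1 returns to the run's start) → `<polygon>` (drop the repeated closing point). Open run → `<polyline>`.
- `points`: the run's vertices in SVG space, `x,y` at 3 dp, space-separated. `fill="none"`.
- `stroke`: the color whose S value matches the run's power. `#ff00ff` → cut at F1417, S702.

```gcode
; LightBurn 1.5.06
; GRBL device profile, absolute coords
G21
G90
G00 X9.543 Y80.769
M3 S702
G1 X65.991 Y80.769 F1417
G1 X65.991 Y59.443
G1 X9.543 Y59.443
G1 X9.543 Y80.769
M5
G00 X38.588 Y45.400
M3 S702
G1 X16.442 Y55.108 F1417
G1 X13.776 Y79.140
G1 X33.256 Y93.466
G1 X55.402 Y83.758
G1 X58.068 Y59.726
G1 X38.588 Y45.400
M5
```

Machine Y-up, SVG Y-down with viewBox height 146.549, so y_svg = 146.549 − y_machine; X carries over. Every run uses S702, so all elements get stroke `#ff00ff` (cut).

Run 1: The run returns to its start, so emit a `<polygon>` with points (Y-flipped): 9.543,65.780 65.991,65.780 65.991,87.106 9.543,87.106.

Run 2: The run returns to its start, so emit a `<polygon>` with points (Y-flipped): 38.588,101.149 16.442,91.441 13.776,67.409 33.256,53.083 55.402,62.791 58.068,86.823.

<svg xmlns="http://www.w3.org/2000/svg" width="123.916mm" height="146.549mm" viewBox="0 0 123.916 146.549">
  <polygon points="9.543,65.780 65.991,65.780 65.991,87.106 9.543,87.106" fill="none" stroke="#ff00ff"/>
  <polygon points="38.588,101.149 16.442,91.441 13.776,67.409 33.256,53.083 55.402,62.791 58.068,86.823" fill="none" stroke="#ff00ff"/>
</svg>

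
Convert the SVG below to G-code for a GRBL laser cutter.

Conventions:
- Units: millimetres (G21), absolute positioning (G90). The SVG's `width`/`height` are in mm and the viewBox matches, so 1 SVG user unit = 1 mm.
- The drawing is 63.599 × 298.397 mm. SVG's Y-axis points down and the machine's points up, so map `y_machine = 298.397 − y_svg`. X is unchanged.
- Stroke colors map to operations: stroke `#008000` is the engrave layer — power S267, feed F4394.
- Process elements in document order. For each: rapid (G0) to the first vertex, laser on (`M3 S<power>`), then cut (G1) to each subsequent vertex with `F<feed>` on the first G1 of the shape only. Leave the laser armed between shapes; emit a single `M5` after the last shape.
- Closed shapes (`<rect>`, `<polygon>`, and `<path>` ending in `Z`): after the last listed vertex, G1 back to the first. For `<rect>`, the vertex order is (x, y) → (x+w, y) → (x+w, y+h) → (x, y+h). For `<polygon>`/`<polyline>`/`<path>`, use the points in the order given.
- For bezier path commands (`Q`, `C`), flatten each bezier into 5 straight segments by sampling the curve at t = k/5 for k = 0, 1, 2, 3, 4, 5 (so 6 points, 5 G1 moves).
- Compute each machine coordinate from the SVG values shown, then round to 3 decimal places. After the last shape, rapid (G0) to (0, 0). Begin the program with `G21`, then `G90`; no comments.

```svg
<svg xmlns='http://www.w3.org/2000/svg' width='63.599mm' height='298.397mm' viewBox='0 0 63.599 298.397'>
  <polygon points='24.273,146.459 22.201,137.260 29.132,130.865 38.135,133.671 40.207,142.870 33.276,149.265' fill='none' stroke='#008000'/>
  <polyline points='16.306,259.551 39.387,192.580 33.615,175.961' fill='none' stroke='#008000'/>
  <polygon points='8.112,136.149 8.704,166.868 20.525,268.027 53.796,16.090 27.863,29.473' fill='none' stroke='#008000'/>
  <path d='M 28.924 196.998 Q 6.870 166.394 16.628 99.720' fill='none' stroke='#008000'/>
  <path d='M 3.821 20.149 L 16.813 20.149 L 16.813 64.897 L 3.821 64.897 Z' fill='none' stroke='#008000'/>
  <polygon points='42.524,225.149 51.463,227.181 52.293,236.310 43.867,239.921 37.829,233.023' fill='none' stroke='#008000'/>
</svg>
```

1 u = 1 mm; y_m = 298.397 − y.

[1] `<polygon>` regular polygon, #008000→engrave S267 F4394: (24.273,151.938) → (22.201,161.137) → (29.132,167.532) → (38.135,164.726) → (40.207,155.527) → (33.276,149.132) → (24.273,151.938) (closed)

[2] `<polyline>` open polyline, #008000→engrave S267 F4394: (16.306,38.846) → (39.387,105.817) → (33.615,122.436)

[3] `<polygon>` closed polygon, #008000→engrave S267 F4394: (8.112,162.248) → (8.704,131.529) → (20.525,30.370) → (53.796,282.307) → (27.863,268.924) → (8.112,162.248) (closed)

[4] `<path>` quadratic bezier, #008000→engrave S267 F4394: (28.924,101.399) → (21.375,115.083) → (16.371,131.653) → (13.912,151.109) → (13.997,173.450) → (16.628,198.677)

[5] `<path>` rectangle, #008000→engrave S267 F4394: (3.821,278.248) → (16.813,278.248) → (16.813,233.500) → (3.821,233.500) → (3.821,278.248) (closed)

[6] `<polygon>` regular polygon, #008000→engrave S267 F4394: (42.524,73.248) → (51.463,71.216) → (52.293,62.087) → (43.867,58.476) → (37.829,65.374) → (42.524,73.248) (closed)

G21
G90
G0 X24.273 Y151.938
M3 S267
G1 X22.201 Y161.137 F4394
G1 X29.132 Y167.532
G1 X38.135 Y164.726
G1 X40.207 Y155.527
G1 X33.276 Y149.132
G1 X24.273 Y151.938
G0 X16.306 Y38.846
M3 S267
G1 X39.387 Y105.817 F4394
G1 X33.615 Y122.436
G0 X8.112 Y162.248
M3 S267
G1 X8.704 Y131.529 F4394
G1 X20.525 Y30.370
G1 X53.796 Y282.307
G1 X27.863 Y268.924
G1 X8.112 Y162.248
G0 X28.924 Y101.399
M3 S267
G1 X21.375 Y115.083 F4394
G1 X16.371 Y131.653
G1 X13.912 Y151.109
G1 X13.997 Y173.450
G1 X16.628 Y198.677
G0 X3.821 Y278.248
M3 S267
G1 X16.813 Y278.248 F4394
G1 X16.813 Y233.500
G1 X3.821 Y233.500
G1 X3.821 Y278.248
G0 X42.524 Y73.248
M3 S267
G1 X51.463 Y71.216 F4394
G1 X52.293 Y62.087
G1 X43.867 Y58.476
G1 X37.829 Y65.374
G1 X42.524 Y73.248
M5
G0 X0.000 Y0.000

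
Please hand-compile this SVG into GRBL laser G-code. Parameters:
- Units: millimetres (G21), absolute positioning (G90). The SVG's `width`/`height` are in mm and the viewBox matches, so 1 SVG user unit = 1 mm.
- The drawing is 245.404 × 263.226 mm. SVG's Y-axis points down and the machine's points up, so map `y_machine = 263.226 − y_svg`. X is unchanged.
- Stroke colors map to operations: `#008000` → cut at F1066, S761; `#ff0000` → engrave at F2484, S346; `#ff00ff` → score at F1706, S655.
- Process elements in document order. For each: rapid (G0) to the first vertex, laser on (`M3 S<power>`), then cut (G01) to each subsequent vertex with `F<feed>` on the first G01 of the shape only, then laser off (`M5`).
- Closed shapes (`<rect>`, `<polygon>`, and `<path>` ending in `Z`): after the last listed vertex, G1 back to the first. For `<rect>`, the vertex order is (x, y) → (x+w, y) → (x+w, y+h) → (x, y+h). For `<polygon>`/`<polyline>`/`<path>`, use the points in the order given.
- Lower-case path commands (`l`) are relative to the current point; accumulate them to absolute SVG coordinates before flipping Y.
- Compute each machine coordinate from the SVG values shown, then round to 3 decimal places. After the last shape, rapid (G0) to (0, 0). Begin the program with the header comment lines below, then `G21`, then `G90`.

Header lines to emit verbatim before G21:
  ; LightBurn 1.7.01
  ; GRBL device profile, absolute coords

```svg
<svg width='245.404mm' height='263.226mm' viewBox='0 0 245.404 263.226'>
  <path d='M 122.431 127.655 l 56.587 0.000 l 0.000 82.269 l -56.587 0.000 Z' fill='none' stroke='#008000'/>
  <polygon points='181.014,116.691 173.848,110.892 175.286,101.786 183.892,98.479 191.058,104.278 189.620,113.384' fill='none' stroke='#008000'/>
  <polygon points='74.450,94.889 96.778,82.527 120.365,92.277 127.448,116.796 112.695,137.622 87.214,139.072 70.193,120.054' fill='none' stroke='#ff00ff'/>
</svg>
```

1 u = 1 mm; y_m = 263.226 − y.

[1] `<path>` rectangle, #008000→cut S761 F1066: (122.431,135.571) → (179.018,135.571) → (179.018,53.302) → (122.431,53.302) → (122.431,135.571) (closed)

[2] `<polygon>` regular polygon, #008000→cut S761 F1066: (181.014,146.535) → (173.848,152.334) → (175.286,161.440) → (183.892,164.747) → (191.058,158.948) → (189.620,149.842) → (181.014,146.535) (closed)

[3] `<polygon>` regular polygon, #ff00ff→score S655 F1706: (74.450,168.337) → (96.778,180.699) → (120.365,170.949) → (127.448,146.430) → (112.695,125.604) → (87.214,124.154) → (70.193,143.172) → (74.450,168.337) (closed)

; LightBurn 1.7.01
; GRBL device profile, absolute coords
G21
G90
G0 X122.431 Y135.571
M3 S761
G01 X179.018 Y135.571 F1066
G01 X179.018 Y53.302
G01 X122.431 Y53.302
G01 X122.431 Y135.571
M5
G0 X181.014 Y146.535
M3 S761
G01 X173.848 Y152.334 F1066
G01 X175.286 Y161.440
G01 X183.892 Y164.747
G01 X191.058 Y158.948
G01 X189.620 Y149.842
G01 X181.014 Y146.535
M5
G0 X74.450 Y168.337
M3 S655
G01 X96.778 Y180.699 F1706
G01 X120.365 Y170.949
G01 X127.448 Y146.430
G01 X112.695 Y125.604
G01 X87.214 Y124.154
G01 X70.193 Y143.172
G01 X74.450 Y168.337
M5
G0 X0.000 Y0.000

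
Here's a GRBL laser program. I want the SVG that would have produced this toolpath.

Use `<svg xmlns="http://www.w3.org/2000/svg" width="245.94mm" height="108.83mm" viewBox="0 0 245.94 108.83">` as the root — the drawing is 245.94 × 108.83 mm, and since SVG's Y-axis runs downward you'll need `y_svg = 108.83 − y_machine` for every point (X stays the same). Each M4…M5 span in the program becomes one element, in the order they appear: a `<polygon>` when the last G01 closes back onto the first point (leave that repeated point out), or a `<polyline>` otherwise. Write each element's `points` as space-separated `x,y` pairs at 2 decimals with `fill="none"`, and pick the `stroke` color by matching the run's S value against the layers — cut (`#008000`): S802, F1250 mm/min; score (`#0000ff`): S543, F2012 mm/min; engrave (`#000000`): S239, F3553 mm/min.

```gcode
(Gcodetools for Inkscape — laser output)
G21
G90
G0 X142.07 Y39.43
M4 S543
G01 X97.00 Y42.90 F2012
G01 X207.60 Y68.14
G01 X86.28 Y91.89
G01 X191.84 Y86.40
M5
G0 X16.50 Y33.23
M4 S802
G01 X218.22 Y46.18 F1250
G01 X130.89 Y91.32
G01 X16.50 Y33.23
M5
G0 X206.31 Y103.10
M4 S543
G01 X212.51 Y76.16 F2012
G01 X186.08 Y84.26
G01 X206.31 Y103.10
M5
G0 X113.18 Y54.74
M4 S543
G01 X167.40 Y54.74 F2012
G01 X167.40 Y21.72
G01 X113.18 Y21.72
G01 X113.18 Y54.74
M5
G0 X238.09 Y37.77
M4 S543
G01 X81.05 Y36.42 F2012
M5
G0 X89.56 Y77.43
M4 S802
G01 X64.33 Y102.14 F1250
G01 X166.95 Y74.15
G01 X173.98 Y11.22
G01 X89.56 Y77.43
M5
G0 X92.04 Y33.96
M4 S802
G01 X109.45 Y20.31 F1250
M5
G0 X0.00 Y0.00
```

<svg xmlns="http://www.w3.org/2000/svg" width="245.94mm" height="108.83mm" viewBox="0 0 245.94 108.83">
  <polyline points="142.07,69.40 97.00,65.93 207.60,40.69 86.28,16.94 191.84,22.43" fill="none" stroke="#0000ff"/>
  <polygon points="16.50,75.60 218.22,62.65 130.89,17.51" fill="none" stroke="#008000"/>
  <polygon points="206.31,5.73 212.51,32.67 186.08,24.57" fill="none" stroke="#0000ff"/>
  <polygon points="113.18,54.09 167.40,54.09 167.40,87.11 113.18,87.11" fill="none" stroke="#0000ff"/>
  <polyline points="238.09,71.06 81.05,72.41" fill="none" stroke="#0000ff"/>
  <polygon points="89.56,31.40 64.33,6.69 166.95,34.68 173.98,97.61" fill="none" stroke="#008000"/>
  <polyline points="92.04,74.87 109.45,88.52" fill="none" stroke="#008000"/>
</svg>

Each laser-on run becomes one SVG element. Flip Y back into SVG space with y_svg = 108.83 − y_machine.

Run 1: power S543 maps to stroke `#0000ff` (score). The run is open, so emit a `<polyline>` with points (Y-flipped): 142.07,69.40 97.00,65.93 207.60,40.69 86.28,16.94 191.84,22.43.

Run 2: S802 ⇒ cut layer `#008000`. The run returns to its start, so emit a `<polygon>` with points (Y-flipped): 16.50,75.60 218.22,62.65 130.89,17.51.

Run 3: S543 ⇒ score layer `#0000ff`. The run returns to its start, so emit a `<polygon>` with points (Y-flipped): 206.31,5.73 212.51,32.67 186.08,24.57.

Run 4: the run's S543 means `#0000ff` (score). The run returns to its start, so emit a `<polygon>` with points (Y-flipped): 113.18,54.09 167.40,54.09 167.40,87.11 113.18,87.11.

Run 5: the run's S543 means `#0000ff` (score). The run is open, so emit a `<polyline>` with points (Y-flipped): 238.09,71.06 81.05,72.41.

Run 6: S802 ⇒ cut layer `#008000`. The run returns to its start, so emit a `<polygon>` with points (Y-flipped): 89.56,31.40 64.33,6.69 166.95,34.68 173.98,97.61.

Run 7: S802 ⇒ cut layer `#008000`. The run is open, so emit a `<polyline>` with points (Y-flipped): 92.04,74.87 109.45,88.52.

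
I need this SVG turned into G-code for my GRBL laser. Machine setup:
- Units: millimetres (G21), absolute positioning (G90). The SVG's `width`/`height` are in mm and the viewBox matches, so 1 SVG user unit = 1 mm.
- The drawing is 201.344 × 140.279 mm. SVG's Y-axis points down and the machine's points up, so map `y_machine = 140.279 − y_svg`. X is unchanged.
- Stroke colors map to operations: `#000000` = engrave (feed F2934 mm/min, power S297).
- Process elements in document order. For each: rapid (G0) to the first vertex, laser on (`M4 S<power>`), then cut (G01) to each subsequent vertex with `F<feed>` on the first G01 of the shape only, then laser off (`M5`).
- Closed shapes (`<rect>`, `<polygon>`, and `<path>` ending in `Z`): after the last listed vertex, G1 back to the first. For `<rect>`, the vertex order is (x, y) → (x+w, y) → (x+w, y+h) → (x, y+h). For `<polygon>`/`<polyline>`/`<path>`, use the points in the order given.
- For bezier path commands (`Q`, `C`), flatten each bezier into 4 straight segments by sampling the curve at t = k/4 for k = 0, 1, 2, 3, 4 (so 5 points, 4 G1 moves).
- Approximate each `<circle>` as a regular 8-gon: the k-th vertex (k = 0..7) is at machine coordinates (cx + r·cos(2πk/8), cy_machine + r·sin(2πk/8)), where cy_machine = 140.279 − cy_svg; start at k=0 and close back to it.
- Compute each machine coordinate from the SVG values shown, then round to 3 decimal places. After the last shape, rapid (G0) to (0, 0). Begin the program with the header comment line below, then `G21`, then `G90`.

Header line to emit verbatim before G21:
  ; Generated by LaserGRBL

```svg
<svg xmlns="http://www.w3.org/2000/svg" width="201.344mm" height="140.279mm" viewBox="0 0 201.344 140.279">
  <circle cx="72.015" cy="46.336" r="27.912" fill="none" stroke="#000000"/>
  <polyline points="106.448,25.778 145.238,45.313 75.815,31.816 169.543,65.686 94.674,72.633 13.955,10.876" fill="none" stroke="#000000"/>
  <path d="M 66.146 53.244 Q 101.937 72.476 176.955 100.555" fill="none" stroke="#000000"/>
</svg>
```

; Generated by LaserGRBL
G21
G90
G0 X99.927 Y93.943
M4 S297
G01 X91.752 Y113.680 F2934
G01 X72.015 Y121.855
G01 X52.278 Y113.680
G01 X44.103 Y93.943
G01 X52.278 Y74.206
G01 X72.015 Y66.031
G01 X91.752 Y74.206
G01 X99.927 Y93.943
M5
G0 X106.448 Y114.501
M4 S297
G01 X145.238 Y94.966 F2934
G01 X75.815 Y108.463
G01 X169.543 Y74.593
G01 X94.674 Y67.646
G01 X13.955 Y129.403
M5
G0 X66.146 Y87.035
M4 S297
G01 X86.493 Y76.866 F2934
G01 X111.744 Y65.591
G01 X141.898 Y53.211
G01 X176.955 Y39.724
M5
G0 X0.000 Y0.000

viewBox `0 0 201.344 140.279` with mm width/height → 1 unit = 1 mm. Flip: y_m = 140.279 − y_svg.

**Shape 1** — `<circle>` circle, stroke `#000000` → engrave (S297, F2934). Machine vertices: (99.927,93.943) → (91.752,113.680) → (72.015,121.855) → (52.278,113.680) → (44.103,93.943) → (52.278,74.206) → (72.015,66.031) → (91.752,74.206) → (99.927,93.943). Closed: final G1 returns to the first vertex.

**Shape 2** — `<polyline>` open polyline, stroke `#000000` → engrave (S297, F2934). Machine vertices: (106.448,114.501) → (145.238,94.966) → (75.815,108.463) → (169.543,74.593) → (94.674,67.646) → (13.955,129.403). Open path.

**Shape 3** — `<path>` quadratic bezier, stroke `#000000` → engrave (S297, F2934). Control points (SVG): P0=(66.146,53.244), P1=(101.937,72.476), P2=(176.955,100.555); sampled at t=k/4. Machine vertices: (66.146,87.035) → (86.493,76.866) → (111.744,65.591) → (141.898,53.211) → (176.955,39.724). Open path.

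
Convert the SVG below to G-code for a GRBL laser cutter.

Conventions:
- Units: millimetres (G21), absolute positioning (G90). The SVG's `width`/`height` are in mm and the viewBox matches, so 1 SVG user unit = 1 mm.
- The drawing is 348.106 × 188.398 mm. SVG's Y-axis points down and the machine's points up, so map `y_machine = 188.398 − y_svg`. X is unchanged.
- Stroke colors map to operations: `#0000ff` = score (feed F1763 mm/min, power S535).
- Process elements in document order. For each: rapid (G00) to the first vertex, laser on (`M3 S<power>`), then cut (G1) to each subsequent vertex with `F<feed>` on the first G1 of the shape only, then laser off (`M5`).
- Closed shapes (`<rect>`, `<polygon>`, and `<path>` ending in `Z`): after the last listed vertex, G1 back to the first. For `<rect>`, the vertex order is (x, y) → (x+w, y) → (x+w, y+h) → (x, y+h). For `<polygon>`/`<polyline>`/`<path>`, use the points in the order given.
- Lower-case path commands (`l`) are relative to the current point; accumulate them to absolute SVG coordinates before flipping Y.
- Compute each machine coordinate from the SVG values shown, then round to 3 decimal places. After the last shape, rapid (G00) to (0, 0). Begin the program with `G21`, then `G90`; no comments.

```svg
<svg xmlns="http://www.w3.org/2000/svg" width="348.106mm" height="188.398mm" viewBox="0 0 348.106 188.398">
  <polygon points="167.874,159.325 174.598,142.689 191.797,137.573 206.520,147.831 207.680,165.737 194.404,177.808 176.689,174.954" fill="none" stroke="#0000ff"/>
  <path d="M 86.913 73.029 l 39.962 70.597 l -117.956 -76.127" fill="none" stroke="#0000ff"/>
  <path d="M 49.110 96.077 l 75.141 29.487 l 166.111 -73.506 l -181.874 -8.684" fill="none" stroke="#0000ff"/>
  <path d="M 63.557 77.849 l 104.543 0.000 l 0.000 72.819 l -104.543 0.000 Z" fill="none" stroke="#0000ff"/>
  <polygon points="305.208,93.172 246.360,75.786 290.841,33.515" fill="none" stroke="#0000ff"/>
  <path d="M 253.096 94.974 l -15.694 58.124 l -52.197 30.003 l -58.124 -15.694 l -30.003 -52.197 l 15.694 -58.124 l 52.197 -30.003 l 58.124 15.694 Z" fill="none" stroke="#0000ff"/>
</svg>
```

Since the viewBox matches the mm dimensions, user units are millimetres directly. The only transform is the Y-flip y_m = 188.398 − y_svg.

Shape 1 is a regular polygon drawn with `<polygon>`. Its stroke #0000ff means score at S535, F1763. After flipping Y the toolpath is (167.874,29.073) → (174.598,45.709) → (191.797,50.825) → (206.520,40.567) → (207.680,22.661) → (194.404,10.590) → (176.689,13.444) → (167.874,29.073), returning to the start.

Shape 2 is a open polyline drawn with `<path>`. Its stroke #0000ff means score at S535, F1763. After flipping Y the toolpath is (86.913,115.369) → (126.875,44.772) → (8.919,120.899).

Shape 3 is a open polyline drawn with `<path>`. Its stroke #0000ff means score at S535, F1763. After flipping Y the toolpath is (49.110,92.321) → (124.251,62.834) → (290.362,136.340) → (108.488,145.024).

Shape 4 is a rectangle drawn with `<path>`. Its stroke #0000ff means score at S535, F1763. After flipping Y the toolpath is (63.557,110.549) → (168.100,110.549) → (168.100,37.730) → (63.557,37.730) → (63.557,110.549), returning to the start.

Shape 5 is a regular polygon drawn with `<polygon>`. Its stroke #0000ff means score at S535, F1763. After flipping Y the toolpath is (305.208,95.226) → (246.360,112.612) → (290.841,154.883) → (305.208,95.226), returning to the start.

Shape 6 is a regular polygon drawn with `<path>`. Its stroke #0000ff means score at S535, F1763. After flipping Y the toolpath is (253.096,93.424) → (237.402,35.300) → (185.205,5.297) → (127.081,20.991) → (97.078,73.188) → (112.772,131.312) → (164.969,161.315) → (223.093,145.621) → (253.096,93.424), returning to the start.

G21
G90
G00 X167.874 Y29.073
M3 S535
G1 X174.598 Y45.709 F1763
G1 X191.797 Y50.825
G1 X206.520 Y40.567
G1 X207.680 Y22.661
G1 X194.404 Y10.590
G1 X176.689 Y13.444
G1 X167.874 Y29.073
M5
G00 X86.913 Y115.369
M3 S535
G1 X126.875 Y44.772 F1763
G1 X8.919 Y120.899
M5
G00 X49.110 Y92.321
M3 S535
G1 X124.251 Y62.834 F1763
G1 X290.362 Y136.340
G1 X108.488 Y145.024
M5
G00 X63.557 Y110.549
M3 S535
G1 X168.100 Y110.549 F1763
G1 X168.100 Y37.730
G1 X63.557 Y37.730
G1 X63.557 Y110.549
M5
G00 X305.208 Y95.226
M3 S535
G1 X246.360 Y112.612 F1763
G1 X290.841 Y154.883
G1 X305.208 Y95.226
M5
G00 X253.096 Y93.424
M3 S535
G1 X237.402 Y35.300 F1763
G1 X185.205 Y5.297
G1 X127.081 Y20.991
G1 X97.078 Y73.188
G1 X112.772 Y131.312
G1 X164.969 Y161.315
G1 X223.093 Y145.621
G1 X253.096 Y93.424
M5
G00 X0.000 Y0.000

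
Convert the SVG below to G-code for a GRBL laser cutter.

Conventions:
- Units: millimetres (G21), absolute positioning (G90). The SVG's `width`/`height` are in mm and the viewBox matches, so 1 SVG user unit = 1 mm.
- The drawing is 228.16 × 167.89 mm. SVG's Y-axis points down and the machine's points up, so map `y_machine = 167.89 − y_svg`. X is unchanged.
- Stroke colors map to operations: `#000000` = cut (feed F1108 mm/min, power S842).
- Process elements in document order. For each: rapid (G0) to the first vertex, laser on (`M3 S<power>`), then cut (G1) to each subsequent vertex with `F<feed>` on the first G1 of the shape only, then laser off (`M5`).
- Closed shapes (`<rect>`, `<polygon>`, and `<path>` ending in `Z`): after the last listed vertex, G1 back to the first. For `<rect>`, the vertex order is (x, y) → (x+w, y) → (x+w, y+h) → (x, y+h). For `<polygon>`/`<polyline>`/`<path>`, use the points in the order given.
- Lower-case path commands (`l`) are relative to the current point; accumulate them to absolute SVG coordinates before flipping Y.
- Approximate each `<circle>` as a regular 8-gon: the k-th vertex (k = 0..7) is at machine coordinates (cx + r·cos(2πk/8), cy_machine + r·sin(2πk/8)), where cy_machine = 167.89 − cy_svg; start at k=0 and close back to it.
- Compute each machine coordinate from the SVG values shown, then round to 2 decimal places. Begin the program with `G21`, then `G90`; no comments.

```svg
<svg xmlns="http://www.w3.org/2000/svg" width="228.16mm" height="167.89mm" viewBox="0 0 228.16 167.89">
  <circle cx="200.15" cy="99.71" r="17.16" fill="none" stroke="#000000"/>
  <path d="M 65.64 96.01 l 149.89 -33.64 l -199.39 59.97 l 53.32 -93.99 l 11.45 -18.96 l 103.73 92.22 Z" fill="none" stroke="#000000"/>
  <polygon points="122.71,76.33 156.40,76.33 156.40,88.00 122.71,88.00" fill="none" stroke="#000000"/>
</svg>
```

G21
G90
G0 X217.31 Y68.18
M3 S842
G1 X212.28 Y80.31 F1108
G1 X200.15 Y85.34
G1 X188.02 Y80.31
G1 X182.99 Y68.18
G1 X188.02 Y56.05
G1 X200.15 Y51.02
G1 X212.28 Y56.05
G1 X217.31 Y68.18
M5
G0 X65.64 Y71.88
M3 S842
G1 X215.53 Y105.52 F1108
G1 X16.14 Y45.55
G1 X69.46 Y139.54
G1 X80.91 Y158.50
G1 X184.64 Y66.28
G1 X65.64 Y71.88
M5
G0 X122.71 Y91.56
M3 S842
G1 X156.40 Y91.56 F1108
G1 X156.40 Y79.89
G1 X122.71 Y79.89
G1 X122.71 Y91.56
M5

1 u = 1 mm; y_m = 167.89 − y.

[1] `<circle>` circle, #000000→cut S842 F1108: (217.31,68.18) → (212.28,80.31) → (200.15,85.34) → (188.02,80.31) → (182.99,68.18) → (188.02,56.05) → (200.15,51.02) → (212.28,56.05) → (217.31,68.18) (closed)

[2] `<path>` closed polygon, #000000→cut S842 F1108: (65.64,71.88) → (215.53,105.52) → (16.14,45.55) → (69.46,139.54) → (80.91,158.50) → (184.64,66.28) → (65.64,71.88) (closed)

[3] `<polygon>` rectangle, #000000→cut S842 F1108: (122.71,91.56) → (156.40,91.56) → (156.40,79.89) → (122.71,79.89) → (122.71,91.56) (closed)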